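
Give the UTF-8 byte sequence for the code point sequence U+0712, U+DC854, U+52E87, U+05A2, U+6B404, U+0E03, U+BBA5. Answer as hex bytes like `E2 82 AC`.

DC 92 F3 9C A1 94 F1 92 BA 87 D6 A2 F1 AB 90 84 E0 B8 83 EB AE A5

U+0712: 2-byte form → DC 92.
U+DC854: 4-byte form → F3 9C A1 94.
U+52E87: 4-byte form → F1 92 BA 87.
U+05A2: 2-byte form → D6 A2.
U+6B404: 4-byte form → F1 AB 90 84.
U+0E03: 3-byte form → E0 B8 83.
U+BBA5: 3-byte form → EB AE A5.
Concatenated (22 bytes): DC 92 F3 9C A1 94 F1 92 BA 87 D6 A2 F1 AB 90 84 E0 B8 83 EB AE A5.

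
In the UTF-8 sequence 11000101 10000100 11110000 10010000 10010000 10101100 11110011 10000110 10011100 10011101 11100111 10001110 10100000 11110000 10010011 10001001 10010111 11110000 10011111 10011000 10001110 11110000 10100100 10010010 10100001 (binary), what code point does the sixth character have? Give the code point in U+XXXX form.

Offset 0: leading byte 0xC5 = 11000101 → 2-byte char #1 = C5 84.
Offset 2: leading byte 0xF0 = 11110000 → 4-byte char #2 = F0 90 90 AC.
Offset 6: leading byte 0xF3 = 11110011 → 4-byte char #3 = F3 86 9C 9D.
Offset 10: leading byte 0xE7 = 11100111 → 3-byte char #4 = E7 8E A0.
Offset 13: leading byte 0xF0 = 11110000 → 4-byte char #5 = F0 93 89 97.
Offset 17: leading byte 0xF0 = 11110000 → 4-byte char #6 = F0 9F 98 8E.
Leading byte 0xF0 = 11110000 matches 11110xxx → 4-byte sequence.
Byte 1: 0xF0 = 11110000, payload 000 (3 bits).
Byte 2: 0x9F = 10011111 (10xxxxxx ✓), payload 011111.
Byte 3: 0x98 = 10011000 (10xxxxxx ✓), payload 011000.
Byte 4: 0x8E = 10001110 (10xxxxxx ✓), payload 001110.
Concatenate: 000011111011000001110 = 0x1F60E (21 bits → U+1F60E).

U+1F60E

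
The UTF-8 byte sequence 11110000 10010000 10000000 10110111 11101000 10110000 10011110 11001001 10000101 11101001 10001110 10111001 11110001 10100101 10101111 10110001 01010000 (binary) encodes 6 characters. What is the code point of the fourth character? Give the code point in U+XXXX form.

Offset 0: leading byte 0xF0 = 11110000 → 4-byte char #1 = F0 90 80 B7.
Offset 4: leading byte 0xE8 = 11101000 → 3-byte char #2 = E8 B0 9E.
Offset 7: leading byte 0xC9 = 11001001 → 2-byte char #3 = C9 85.
Offset 9: leading byte 0xE9 = 11101001 → 3-byte char #4 = E9 8E B9.
Leading byte 0xE9 = 11101001 matches 1110xxxx → 3-byte sequence.
Byte 1: 0xE9 = 11101001, payload 1001 (4 bits).
Byte 2: 0x8E = 10001110 (10xxxxxx ✓), payload 001110.
Byte 3: 0xB9 = 10111001 (10xxxxxx ✓), payload 111001.
Concatenate: 1001001110111001 = 0x93B9 (16 bits → U+93B9).

U+93B9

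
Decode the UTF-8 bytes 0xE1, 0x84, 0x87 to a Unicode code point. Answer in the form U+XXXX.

Leading byte 0xE1 = 11100001 matches 1110xxxx → 3-byte sequence.
Byte 1: 0xE1 = 11100001, payload 0001 (4 bits).
Byte 2: 0x84 = 10000100 (10xxxxxx ✓), payload 000100.
Byte 3: 0x87 = 10000111 (10xxxxxx ✓), payload 000111.
Concatenate: 0001000100000111 = 0x1107 (16 bits → U+1107).

U+1107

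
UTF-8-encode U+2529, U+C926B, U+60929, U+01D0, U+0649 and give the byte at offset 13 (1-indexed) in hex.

1-indexed offset 13 is 0-indexed offset 12.
U+2529 → 3-byte form E2 94 A9 at offsets 0–2.
U+C926B → 4-byte form F3 89 89 AB at offsets 3–6.
U+60929 → 4-byte form F1 A0 A4 A9 at offsets 7–10.
U+01D0 → 2-byte form C7 90 at offsets 11–12.
Offset 12 falls in char 4's range; it's byte 2 of C7 90 = 0x90.

0x90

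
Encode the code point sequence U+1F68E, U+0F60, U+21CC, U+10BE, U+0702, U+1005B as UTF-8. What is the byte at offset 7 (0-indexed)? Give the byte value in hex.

U+1F68E → 4-byte form F0 9F 9A 8E at offsets 0–3.
U+0F60 → 3-byte form E0 BD A0 at offsets 4–6.
U+21CC → 3-byte form E2 87 8C at offsets 7–9.
Offset 7 falls in char 3's range; it's byte 1 of E2 87 8C = 0xE2.

0xE2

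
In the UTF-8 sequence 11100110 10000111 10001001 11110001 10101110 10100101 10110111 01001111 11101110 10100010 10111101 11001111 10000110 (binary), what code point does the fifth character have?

U+03C6

Offset 0: leading byte 0xE6 = 11100110 → 3-byte char #1 = E6 87 89.
Offset 3: leading byte 0xF1 = 11110001 → 4-byte char #2 = F1 AE A5 B7.
Offset 7: leading byte 0x4F = 01001111 → 1-byte char #3 = 4F.
Offset 8: leading byte 0xEE = 11101110 → 3-byte char #4 = EE A2 BD.
Offset 11: leading byte 0xCF = 11001111 → 2-byte char #5 = CF 86.
Leading byte 0xCF = 11001111 matches 110xxxxx → 2-byte sequence.
Byte 1: 0xCF = 11001111, payload 01111 (5 bits).
Byte 2: 0x86 = 10000110 (10xxxxxx ✓), payload 000110.
Concatenate: 01111000110 = 0x3C6 (11 bits → U+03C6).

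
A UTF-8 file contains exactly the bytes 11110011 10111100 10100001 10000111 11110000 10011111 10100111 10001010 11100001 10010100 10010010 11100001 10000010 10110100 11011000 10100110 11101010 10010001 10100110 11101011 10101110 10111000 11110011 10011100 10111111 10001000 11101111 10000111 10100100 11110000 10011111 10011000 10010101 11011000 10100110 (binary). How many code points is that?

11

Byte at offset 0: 0xF3 = 11110011 → 4-byte char (#1). Advance 4.
Byte at offset 4: 0xF0 = 11110000 → 4-byte char (#2). Advance 4.
Byte at offset 8: 0xE1 = 11100001 → 3-byte char (#3). Advance 3.
Byte at offset 11: 0xE1 = 11100001 → 3-byte char (#4). Advance 3.
Byte at offset 14: 0xD8 = 11011000 → 2-byte char (#5). Advance 2.
Byte at offset 16: 0xEA = 11101010 → 3-byte char (#6). Advance 3.
Byte at offset 19: 0xEB = 11101011 → 3-byte char (#7). Advance 3.
Byte at offset 22: 0xF3 = 11110011 → 4-byte char (#8). Advance 4.
Byte at offset 26: 0xEF = 11101111 → 3-byte char (#9). Advance 3.
Byte at offset 29: 0xF0 = 11110000 → 4-byte char (#10). Advance 4.
Byte at offset 33: 0xD8 = 11011000 → 2-byte char (#11). Advance 2.
Reached end at offset 35 after 11 code points.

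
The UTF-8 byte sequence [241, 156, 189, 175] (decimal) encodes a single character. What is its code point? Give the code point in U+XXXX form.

U+5CF6F

Leading byte 0xF1 = 11110001 matches 11110xxx → 4-byte sequence.
Byte 1: 0xF1 = 11110001, payload 001 (3 bits).
Byte 2: 0x9C = 10011100 (10xxxxxx ✓), payload 011100.
Byte 3: 0xBD = 10111101 (10xxxxxx ✓), payload 111101.
Byte 4: 0xAF = 10101111 (10xxxxxx ✓), payload 101111.
Concatenate: 001011100111101101111 = 0x5CF6F (21 bits → U+5CF6F).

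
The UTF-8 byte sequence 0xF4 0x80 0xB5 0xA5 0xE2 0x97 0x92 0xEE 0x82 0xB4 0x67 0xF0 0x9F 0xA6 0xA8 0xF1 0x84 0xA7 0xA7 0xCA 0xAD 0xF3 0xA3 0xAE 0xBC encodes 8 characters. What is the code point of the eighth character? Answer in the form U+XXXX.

Offset 0: leading byte 0xF4 = 11110100 → 4-byte char #1 = F4 80 B5 A5.
Offset 4: leading byte 0xE2 = 11100010 → 3-byte char #2 = E2 97 92.
Offset 7: leading byte 0xEE = 11101110 → 3-byte char #3 = EE 82 B4.
Offset 10: leading byte 0x67 = 01100111 → 1-byte char #4 = 67.
Offset 11: leading byte 0xF0 = 11110000 → 4-byte char #5 = F0 9F A6 A8.
Offset 15: leading byte 0xF1 = 11110001 → 4-byte char #6 = F1 84 A7 A7.
Offset 19: leading byte 0xCA = 11001010 → 2-byte char #7 = CA AD.
Offset 21: leading byte 0xF3 = 11110011 → 4-byte char #8 = F3 A3 AE BC.
Leading byte 0xF3 = 11110011 matches 11110xxx → 4-byte sequence.
Byte 1: 0xF3 = 11110011, payload 011 (3 bits).
Byte 2: 0xA3 = 10100011 (10xxxxxx ✓), payload 100011.
Byte 3: 0xAE = 10101110 (10xxxxxx ✓), payload 101110.
Byte 4: 0xBC = 10111100 (10xxxxxx ✓), payload 111100.
Concatenate: 011100011101110111100 = 0xE3BBC (21 bits → U+E3BBC).

U+E3BBC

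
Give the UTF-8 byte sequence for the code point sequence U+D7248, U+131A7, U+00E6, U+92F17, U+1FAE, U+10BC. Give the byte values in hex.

F3 97 89 88 F0 93 86 A7 C3 A6 F2 92 BC 97 E1 BE AE E1 82 BC

U+D7248: 4-byte form → F3 97 89 88.
U+131A7: 4-byte form → F0 93 86 A7.
U+00E6: 2-byte form → C3 A6.
U+92F17: 4-byte form → F2 92 BC 97.
U+1FAE: 3-byte form → E1 BE AE.
U+10BC: 3-byte form → E1 82 BC.
Concatenated (20 bytes): F3 97 89 88 F0 93 86 A7 C3 A6 F2 92 BC 97 E1 BE AE E1 82 BC.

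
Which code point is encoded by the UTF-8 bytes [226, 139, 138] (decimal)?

U+22CA

Leading byte 0xE2 = 11100010 matches 1110xxxx → 3-byte sequence.
Byte 1: 0xE2 = 11100010, payload 0010 (4 bits).
Byte 2: 0x8B = 10001011 (10xxxxxx ✓), payload 001011.
Byte 3: 0x8A = 10001010 (10xxxxxx ✓), payload 001010.
Concatenate: 0010001011001010 = 0x22CA (16 bits → U+22CA).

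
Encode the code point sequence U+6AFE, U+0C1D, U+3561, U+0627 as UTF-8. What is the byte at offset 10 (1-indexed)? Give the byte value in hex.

1-indexed offset 10 is 0-indexed offset 9.
U+6AFE → 3-byte form E6 AB BE at offsets 0–2.
U+0C1D → 3-byte form E0 B0 9D at offsets 3–5.
U+3561 → 3-byte form E3 95 A1 at offsets 6–8.
U+0627 → 2-byte form D8 A7 at offsets 9–10.
Offset 9 falls in char 4's range; it's byte 1 of D8 A7 = 0xD8.

0xD8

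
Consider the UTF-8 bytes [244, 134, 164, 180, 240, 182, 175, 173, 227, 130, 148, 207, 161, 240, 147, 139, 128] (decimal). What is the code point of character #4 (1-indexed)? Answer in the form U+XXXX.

U+03E1

Offset 0: leading byte 0xF4 = 11110100 → 4-byte char #1 = F4 86 A4 B4.
Offset 4: leading byte 0xF0 = 11110000 → 4-byte char #2 = F0 B6 AF AD.
Offset 8: leading byte 0xE3 = 11100011 → 3-byte char #3 = E3 82 94.
Offset 11: leading byte 0xCF = 11001111 → 2-byte char #4 = CF A1.
Leading byte 0xCF = 11001111 matches 110xxxxx → 2-byte sequence.
Byte 1: 0xCF = 11001111, payload 01111 (5 bits).
Byte 2: 0xA1 = 10100001 (10xxxxxx ✓), payload 100001.
Concatenate: 01111100001 = 0x3E1 (11 bits → U+03E1).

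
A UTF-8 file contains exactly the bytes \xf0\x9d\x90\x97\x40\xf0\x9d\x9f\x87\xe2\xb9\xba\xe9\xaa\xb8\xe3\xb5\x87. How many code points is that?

Byte at offset 0: 0xF0 = 11110000 → 4-byte char (#1). Advance 4.
Byte at offset 4: 0x40 = 01000000 → 1-byte char (#2). Advance 1.
Byte at offset 5: 0xF0 = 11110000 → 4-byte char (#3). Advance 4.
Byte at offset 9: 0xE2 = 11100010 → 3-byte char (#4). Advance 3.
Byte at offset 12: 0xE9 = 11101001 → 3-byte char (#5). Advance 3.
Byte at offset 15: 0xE3 = 11100011 → 3-byte char (#6). Advance 3.
Reached end at offset 18 after 6 code points.

6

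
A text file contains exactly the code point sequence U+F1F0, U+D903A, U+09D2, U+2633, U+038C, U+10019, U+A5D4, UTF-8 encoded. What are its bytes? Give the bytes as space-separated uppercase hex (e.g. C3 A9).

EF 87 B0 F3 99 80 BA E0 A7 92 E2 98 B3 CE 8C F0 90 80 99 EA 97 94

U+F1F0: 3-byte form → EF 87 B0.
U+D903A: 4-byte form → F3 99 80 BA.
U+09D2: 3-byte form → E0 A7 92.
U+2633: 3-byte form → E2 98 B3.
U+038C: 2-byte form → CE 8C.
U+10019: 4-byte form → F0 90 80 99.
U+A5D4: 3-byte form → EA 97 94.
Concatenated (22 bytes): EF 87 B0 F3 99 80 BA E0 A7 92 E2 98 B3 CE 8C F0 90 80 99 EA 97 94.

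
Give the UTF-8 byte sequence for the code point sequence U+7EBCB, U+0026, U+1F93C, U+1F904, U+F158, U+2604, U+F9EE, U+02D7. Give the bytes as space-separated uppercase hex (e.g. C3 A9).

F1 BE AF 8B 26 F0 9F A4 BC F0 9F A4 84 EF 85 98 E2 98 84 EF A7 AE CB 97

U+7EBCB: 4-byte form → F1 BE AF 8B.
U+0026: 1-byte form → 26.
U+1F93C: 4-byte form → F0 9F A4 BC.
U+1F904: 4-byte form → F0 9F A4 84.
U+F158: 3-byte form → EF 85 98.
U+2604: 3-byte form → E2 98 84.
U+F9EE: 3-byte form → EF A7 AE.
U+02D7: 2-byte form → CB 97.
Concatenated (24 bytes): F1 BE AF 8B 26 F0 9F A4 BC F0 9F A4 84 EF 85 98 E2 98 84 EF A7 AE CB 97.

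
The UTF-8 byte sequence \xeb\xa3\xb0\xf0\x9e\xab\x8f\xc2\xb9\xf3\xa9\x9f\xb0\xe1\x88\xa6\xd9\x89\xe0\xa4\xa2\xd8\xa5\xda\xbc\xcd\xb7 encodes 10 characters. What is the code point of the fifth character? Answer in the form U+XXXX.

U+1226

Offset 0: leading byte 0xEB = 11101011 → 3-byte char #1 = EB A3 B0.
Offset 3: leading byte 0xF0 = 11110000 → 4-byte char #2 = F0 9E AB 8F.
Offset 7: leading byte 0xC2 = 11000010 → 2-byte char #3 = C2 B9.
Offset 9: leading byte 0xF3 = 11110011 → 4-byte char #4 = F3 A9 9F B0.
Offset 13: leading byte 0xE1 = 11100001 → 3-byte char #5 = E1 88 A6.
Leading byte 0xE1 = 11100001 matches 1110xxxx → 3-byte sequence.
Byte 1: 0xE1 = 11100001, payload 0001 (4 bits).
Byte 2: 0x88 = 10001000 (10xxxxxx ✓), payload 001000.
Byte 3: 0xA6 = 10100110 (10xxxxxx ✓), payload 100110.
Concatenate: 0001001000100110 = 0x1226 (16 bits → U+1226).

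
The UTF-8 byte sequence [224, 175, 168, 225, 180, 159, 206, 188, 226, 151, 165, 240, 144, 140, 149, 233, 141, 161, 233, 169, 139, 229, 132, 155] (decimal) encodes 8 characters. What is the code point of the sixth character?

U+9361

Offset 0: leading byte 0xE0 = 11100000 → 3-byte char #1 = E0 AF A8.
Offset 3: leading byte 0xE1 = 11100001 → 3-byte char #2 = E1 B4 9F.
Offset 6: leading byte 0xCE = 11001110 → 2-byte char #3 = CE BC.
Offset 8: leading byte 0xE2 = 11100010 → 3-byte char #4 = E2 97 A5.
Offset 11: leading byte 0xF0 = 11110000 → 4-byte char #5 = F0 90 8C 95.
Offset 15: leading byte 0xE9 = 11101001 → 3-byte char #6 = E9 8D A1.
Leading byte 0xE9 = 11101001 matches 1110xxxx → 3-byte sequence.
Byte 1: 0xE9 = 11101001, payload 1001 (4 bits).
Byte 2: 0x8D = 10001101 (10xxxxxx ✓), payload 001101.
Byte 3: 0xA1 = 10100001 (10xxxxxx ✓), payload 100001.
Concatenate: 1001001101100001 = 0x9361 (16 bits → U+9361).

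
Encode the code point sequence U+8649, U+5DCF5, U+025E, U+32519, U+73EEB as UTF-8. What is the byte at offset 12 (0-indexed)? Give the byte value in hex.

U+8649 → 3-byte form E8 99 89 at offsets 0–2.
U+5DCF5 → 4-byte form F1 9D B3 B5 at offsets 3–6.
U+025E → 2-byte form C9 9E at offsets 7–8.
U+32519 → 4-byte form F0 B2 94 99 at offsets 9–12.
Offset 12 falls in char 4's range; it's byte 4 of F0 B2 94 99 = 0x99.

0x99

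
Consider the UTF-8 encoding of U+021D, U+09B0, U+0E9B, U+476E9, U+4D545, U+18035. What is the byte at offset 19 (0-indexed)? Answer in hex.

0xB5

U+021D → 2-byte form C8 9D at offsets 0–1.
U+09B0 → 3-byte form E0 A6 B0 at offsets 2–4.
U+0E9B → 3-byte form E0 BA 9B at offsets 5–7.
U+476E9 → 4-byte form F1 87 9B A9 at offsets 8–11.
U+4D545 → 4-byte form F1 8D 95 85 at offsets 12–15.
U+18035 → 4-byte form F0 98 80 B5 at offsets 16–19.
Offset 19 falls in char 6's range; it's byte 4 of F0 98 80 B5 = 0xB5.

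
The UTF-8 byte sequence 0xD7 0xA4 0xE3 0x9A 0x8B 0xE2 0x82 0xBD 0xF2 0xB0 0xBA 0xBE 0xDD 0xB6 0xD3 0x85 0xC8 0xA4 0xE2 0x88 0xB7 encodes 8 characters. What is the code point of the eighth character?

Offset 0: leading byte 0xD7 = 11010111 → 2-byte char #1 = D7 A4.
Offset 2: leading byte 0xE3 = 11100011 → 3-byte char #2 = E3 9A 8B.
Offset 5: leading byte 0xE2 = 11100010 → 3-byte char #3 = E2 82 BD.
Offset 8: leading byte 0xF2 = 11110010 → 4-byte char #4 = F2 B0 BA BE.
Offset 12: leading byte 0xDD = 11011101 → 2-byte char #5 = DD B6.
Offset 14: leading byte 0xD3 = 11010011 → 2-byte char #6 = D3 85.
Offset 16: leading byte 0xC8 = 11001000 → 2-byte char #7 = C8 A4.
Offset 18: leading byte 0xE2 = 11100010 → 3-byte char #8 = E2 88 B7.
Leading byte 0xE2 = 11100010 matches 1110xxxx → 3-byte sequence.
Byte 1: 0xE2 = 11100010, payload 0010 (4 bits).
Byte 2: 0x88 = 10001000 (10xxxxxx ✓), payload 001000.
Byte 3: 0xB7 = 10110111 (10xxxxxx ✓), payload 110111.
Concatenate: 0010001000110111 = 0x2237 (16 bits → U+2237).

U+2237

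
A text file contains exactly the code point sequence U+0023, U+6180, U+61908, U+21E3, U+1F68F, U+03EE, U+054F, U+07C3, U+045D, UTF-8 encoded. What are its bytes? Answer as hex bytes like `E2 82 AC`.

23 E6 86 80 F1 A1 A4 88 E2 87 A3 F0 9F 9A 8F CF AE D5 8F DF 83 D1 9D

U+0023: 1-byte form → 23.
U+6180: 3-byte form → E6 86 80.
U+61908: 4-byte form → F1 A1 A4 88.
U+21E3: 3-byte form → E2 87 A3.
U+1F68F: 4-byte form → F0 9F 9A 8F.
U+03EE: 2-byte form → CF AE.
U+054F: 2-byte form → D5 8F.
U+07C3: 2-byte form → DF 83.
U+045D: 2-byte form → D1 9D.
Concatenated (23 bytes): 23 E6 86 80 F1 A1 A4 88 E2 87 A3 F0 9F 9A 8F CF AE D5 8F DF 83 D1 9D.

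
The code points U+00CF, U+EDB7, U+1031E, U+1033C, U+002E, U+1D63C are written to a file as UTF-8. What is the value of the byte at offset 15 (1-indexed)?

0xF0

1-indexed offset 15 is 0-indexed offset 14.
U+00CF → 2-byte form C3 8F at offsets 0–1.
U+EDB7 → 3-byte form EE B6 B7 at offsets 2–4.
U+1031E → 4-byte form F0 90 8C 9E at offsets 5–8.
U+1033C → 4-byte form F0 90 8C BC at offsets 9–12.
U+002E → 1-byte form 2E at offsets 13–13.
U+1D63C → 4-byte form F0 9D 98 BC at offsets 14–17.
Offset 14 falls in char 6's range; it's byte 1 of F0 9D 98 BC = 0xF0.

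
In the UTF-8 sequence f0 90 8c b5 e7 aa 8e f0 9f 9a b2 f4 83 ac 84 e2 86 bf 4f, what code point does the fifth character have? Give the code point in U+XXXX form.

Offset 0: leading byte 0xF0 = 11110000 → 4-byte char #1 = F0 90 8C B5.
Offset 4: leading byte 0xE7 = 11100111 → 3-byte char #2 = E7 AA 8E.
Offset 7: leading byte 0xF0 = 11110000 → 4-byte char #3 = F0 9F 9A B2.
Offset 11: leading byte 0xF4 = 11110100 → 4-byte char #4 = F4 83 AC 84.
Offset 15: leading byte 0xE2 = 11100010 → 3-byte char #5 = E2 86 BF.
Leading byte 0xE2 = 11100010 matches 1110xxxx → 3-byte sequence.
Byte 1: 0xE2 = 11100010, payload 0010 (4 bits).
Byte 2: 0x86 = 10000110 (10xxxxxx ✓), payload 000110.
Byte 3: 0xBF = 10111111 (10xxxxxx ✓), payload 111111.
Concatenate: 0010000110111111 = 0x21BF (16 bits → U+21BF).

U+21BF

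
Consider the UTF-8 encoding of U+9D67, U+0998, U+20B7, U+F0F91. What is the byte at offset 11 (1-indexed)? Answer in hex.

0xB0

1-indexed offset 11 is 0-indexed offset 10.
U+9D67 → 3-byte form E9 B5 A7 at offsets 0–2.
U+0998 → 3-byte form E0 A6 98 at offsets 3–5.
U+20B7 → 3-byte form E2 82 B7 at offsets 6–8.
U+F0F91 → 4-byte form F3 B0 BE 91 at offsets 9–12.
Offset 10 falls in char 4's range; it's byte 2 of F3 B0 BE 91 = 0xB0.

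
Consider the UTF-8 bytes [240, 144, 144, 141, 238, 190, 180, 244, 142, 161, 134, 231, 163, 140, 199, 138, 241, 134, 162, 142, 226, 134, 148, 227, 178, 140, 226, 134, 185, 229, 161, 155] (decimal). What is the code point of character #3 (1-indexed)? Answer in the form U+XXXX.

Offset 0: leading byte 0xF0 = 11110000 → 4-byte char #1 = F0 90 90 8D.
Offset 4: leading byte 0xEE = 11101110 → 3-byte char #2 = EE BE B4.
Offset 7: leading byte 0xF4 = 11110100 → 4-byte char #3 = F4 8E A1 86.
Leading byte 0xF4 = 11110100 matches 11110xxx → 4-byte sequence.
Byte 1: 0xF4 = 11110100, payload 100 (3 bits).
Byte 2: 0x8E = 10001110 (10xxxxxx ✓), payload 001110.
Byte 3: 0xA1 = 10100001 (10xxxxxx ✓), payload 100001.
Byte 4: 0x86 = 10000110 (10xxxxxx ✓), payload 000110.
Concatenate: 100001110100001000110 = 0x10E846 (21 bits → U+10E846).

U+10E846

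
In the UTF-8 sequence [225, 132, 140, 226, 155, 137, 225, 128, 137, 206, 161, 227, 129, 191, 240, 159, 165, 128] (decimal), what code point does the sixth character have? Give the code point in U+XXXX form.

Offset 0: leading byte 0xE1 = 11100001 → 3-byte char #1 = E1 84 8C.
Offset 3: leading byte 0xE2 = 11100010 → 3-byte char #2 = E2 9B 89.
Offset 6: leading byte 0xE1 = 11100001 → 3-byte char #3 = E1 80 89.
Offset 9: leading byte 0xCE = 11001110 → 2-byte char #4 = CE A1.
Offset 11: leading byte 0xE3 = 11100011 → 3-byte char #5 = E3 81 BF.
Offset 14: leading byte 0xF0 = 11110000 → 4-byte char #6 = F0 9F A5 80.
Leading byte 0xF0 = 11110000 matches 11110xxx → 4-byte sequence.
Byte 1: 0xF0 = 11110000, payload 000 (3 bits).
Byte 2: 0x9F = 10011111 (10xxxxxx ✓), payload 011111.
Byte 3: 0xA5 = 10100101 (10xxxxxx ✓), payload 100101.
Byte 4: 0x80 = 10000000 (10xxxxxx ✓), payload 000000.
Concatenate: 000011111100101000000 = 0x1F940 (21 bits → U+1F940).

U+1F940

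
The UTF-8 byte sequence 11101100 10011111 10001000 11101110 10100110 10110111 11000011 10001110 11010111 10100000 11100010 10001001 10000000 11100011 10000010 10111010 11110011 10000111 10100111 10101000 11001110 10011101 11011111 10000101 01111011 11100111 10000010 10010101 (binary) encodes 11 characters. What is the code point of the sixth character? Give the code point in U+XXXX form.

Offset 0: leading byte 0xEC = 11101100 → 3-byte char #1 = EC 9F 88.
Offset 3: leading byte 0xEE = 11101110 → 3-byte char #2 = EE A6 B7.
Offset 6: leading byte 0xC3 = 11000011 → 2-byte char #3 = C3 8E.
Offset 8: leading byte 0xD7 = 11010111 → 2-byte char #4 = D7 A0.
Offset 10: leading byte 0xE2 = 11100010 → 3-byte char #5 = E2 89 80.
Offset 13: leading byte 0xE3 = 11100011 → 3-byte char #6 = E3 82 BA.
Leading byte 0xE3 = 11100011 matches 1110xxxx → 3-byte sequence.
Byte 1: 0xE3 = 11100011, payload 0011 (4 bits).
Byte 2: 0x82 = 10000010 (10xxxxxx ✓), payload 000010.
Byte 3: 0xBA = 10111010 (10xxxxxx ✓), payload 111010.
Concatenate: 0011000010111010 = 0x30BA (16 bits → U+30BA).

U+30BA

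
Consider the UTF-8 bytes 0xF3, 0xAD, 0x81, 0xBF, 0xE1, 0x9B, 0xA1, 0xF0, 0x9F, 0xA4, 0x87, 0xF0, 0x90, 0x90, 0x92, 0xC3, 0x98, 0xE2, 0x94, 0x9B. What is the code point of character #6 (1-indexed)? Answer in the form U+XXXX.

U+251B

Offset 0: leading byte 0xF3 = 11110011 → 4-byte char #1 = F3 AD 81 BF.
Offset 4: leading byte 0xE1 = 11100001 → 3-byte char #2 = E1 9B A1.
Offset 7: leading byte 0xF0 = 11110000 → 4-byte char #3 = F0 9F A4 87.
Offset 11: leading byte 0xF0 = 11110000 → 4-byte char #4 = F0 90 90 92.
Offset 15: leading byte 0xC3 = 11000011 → 2-byte char #5 = C3 98.
Offset 17: leading byte 0xE2 = 11100010 → 3-byte char #6 = E2 94 9B.
Leading byte 0xE2 = 11100010 matches 1110xxxx → 3-byte sequence.
Byte 1: 0xE2 = 11100010, payload 0010 (4 bits).
Byte 2: 0x94 = 10010100 (10xxxxxx ✓), payload 010100.
Byte 3: 0x9B = 10011011 (10xxxxxx ✓), payload 011011.
Concatenate: 0010010100011011 = 0x251B (16 bits → U+251B).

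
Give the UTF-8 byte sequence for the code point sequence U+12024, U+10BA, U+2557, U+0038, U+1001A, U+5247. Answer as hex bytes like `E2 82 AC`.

U+12024: 4-byte form → F0 92 80 A4.
U+10BA: 3-byte form → E1 82 BA.
U+2557: 3-byte form → E2 95 97.
U+0038: 1-byte form → 38.
U+1001A: 4-byte form → F0 90 80 9A.
U+5247: 3-byte form → E5 89 87.
Concatenated (18 bytes): F0 92 80 A4 E1 82 BA E2 95 97 38 F0 90 80 9A E5 89 87.

F0 92 80 A4 E1 82 BA E2 95 97 38 F0 90 80 9A E5 89 87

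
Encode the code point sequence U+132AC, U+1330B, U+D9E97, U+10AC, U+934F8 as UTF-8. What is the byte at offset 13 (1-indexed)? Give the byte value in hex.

1-indexed offset 13 is 0-indexed offset 12.
U+132AC → 4-byte form F0 93 8A AC at offsets 0–3.
U+1330B → 4-byte form F0 93 8C 8B at offsets 4–7.
U+D9E97 → 4-byte form F3 99 BA 97 at offsets 8–11.
U+10AC → 3-byte form E1 82 AC at offsets 12–14.
Offset 12 falls in char 4's range; it's byte 1 of E1 82 AC = 0xE1.

0xE1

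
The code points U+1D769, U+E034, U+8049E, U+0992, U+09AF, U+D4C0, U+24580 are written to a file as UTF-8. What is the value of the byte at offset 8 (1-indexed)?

1-indexed offset 8 is 0-indexed offset 7.
U+1D769 → 4-byte form F0 9D 9D A9 at offsets 0–3.
U+E034 → 3-byte form EE 80 B4 at offsets 4–6.
U+8049E → 4-byte form F2 80 92 9E at offsets 7–10.
Offset 7 falls in char 3's range; it's byte 1 of F2 80 92 9E = 0xF2.

0xF2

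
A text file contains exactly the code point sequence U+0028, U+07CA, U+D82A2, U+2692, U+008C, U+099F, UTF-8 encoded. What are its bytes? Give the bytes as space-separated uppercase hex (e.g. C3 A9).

28 DF 8A F3 98 8A A2 E2 9A 92 C2 8C E0 A6 9F

U+0028: 1-byte form → 28.
U+07CA: 2-byte form → DF 8A.
U+D82A2: 4-byte form → F3 98 8A A2.
U+2692: 3-byte form → E2 9A 92.
U+008C: 2-byte form → C2 8C.
U+099F: 3-byte form → E0 A6 9F.
Concatenated (15 bytes): 28 DF 8A F3 98 8A A2 E2 9A 92 C2 8C E0 A6 9F.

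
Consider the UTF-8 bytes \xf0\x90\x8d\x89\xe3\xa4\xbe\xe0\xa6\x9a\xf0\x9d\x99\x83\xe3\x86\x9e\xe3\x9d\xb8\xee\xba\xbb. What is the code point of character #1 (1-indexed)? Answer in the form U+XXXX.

U+10349

Offset 0: leading byte 0xF0 = 11110000 → 4-byte char #1 = F0 90 8D 89.
Leading byte 0xF0 = 11110000 matches 11110xxx → 4-byte sequence.
Byte 1: 0xF0 = 11110000, payload 000 (3 bits).
Byte 2: 0x90 = 10010000 (10xxxxxx ✓), payload 010000.
Byte 3: 0x8D = 10001101 (10xxxxxx ✓), payload 001101.
Byte 4: 0x89 = 10001001 (10xxxxxx ✓), payload 001001.
Concatenate: 000010000001101001001 = 0x10349 (21 bits → U+10349).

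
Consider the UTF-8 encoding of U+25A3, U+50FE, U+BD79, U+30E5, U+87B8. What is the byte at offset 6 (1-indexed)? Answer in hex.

1-indexed offset 6 is 0-indexed offset 5.
U+25A3 → 3-byte form E2 96 A3 at offsets 0–2.
U+50FE → 3-byte form E5 83 BE at offsets 3–5.
Offset 5 falls in char 2's range; it's byte 3 of E5 83 BE = 0xBE.

0xBE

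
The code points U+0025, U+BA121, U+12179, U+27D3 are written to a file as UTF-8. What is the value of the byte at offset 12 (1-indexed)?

0x93

1-indexed offset 12 is 0-indexed offset 11.
U+0025 → 1-byte form 25 at offsets 0–0.
U+BA121 → 4-byte form F2 BA 84 A1 at offsets 1–4.
U+12179 → 4-byte form F0 92 85 B9 at offsets 5–8.
U+27D3 → 3-byte form E2 9F 93 at offsets 9–11.
Offset 11 falls in char 4's range; it's byte 3 of E2 9F 93 = 0x93.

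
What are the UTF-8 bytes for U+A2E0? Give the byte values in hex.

U+A2E0 = 0xA2E0 = 41696 decimal. In range U+0800–U+FFFF → 3-byte form: 1110xxxx 10xxxxxx 10xxxxxx.
Binary (16 bits): 1010001011100000.
Split 4+6+6: 1010 | 001011 | 100000.
Byte 1: 11101010 = 0xEA.
Byte 2: 10001011 = 0x8B.
Byte 3: 10100000 = 0xA0.

EA 8B A0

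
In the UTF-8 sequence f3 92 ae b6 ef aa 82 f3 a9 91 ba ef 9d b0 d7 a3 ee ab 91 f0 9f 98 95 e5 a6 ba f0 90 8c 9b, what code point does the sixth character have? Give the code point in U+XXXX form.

Offset 0: leading byte 0xF3 = 11110011 → 4-byte char #1 = F3 92 AE B6.
Offset 4: leading byte 0xEF = 11101111 → 3-byte char #2 = EF AA 82.
Offset 7: leading byte 0xF3 = 11110011 → 4-byte char #3 = F3 A9 91 BA.
Offset 11: leading byte 0xEF = 11101111 → 3-byte char #4 = EF 9D B0.
Offset 14: leading byte 0xD7 = 11010111 → 2-byte char #5 = D7 A3.
Offset 16: leading byte 0xEE = 11101110 → 3-byte char #6 = EE AB 91.
Leading byte 0xEE = 11101110 matches 1110xxxx → 3-byte sequence.
Byte 1: 0xEE = 11101110, payload 1110 (4 bits).
Byte 2: 0xAB = 10101011 (10xxxxxx ✓), payload 101011.
Byte 3: 0x91 = 10010001 (10xxxxxx ✓), payload 010001.
Concatenate: 1110101011010001 = 0xEAD1 (16 bits → U+EAD1).

U+EAD1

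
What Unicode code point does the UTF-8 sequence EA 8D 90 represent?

Leading byte 0xEA = 11101010 matches 1110xxxx → 3-byte sequence.
Byte 1: 0xEA = 11101010, payload 1010 (4 bits).
Byte 2: 0x8D = 10001101 (10xxxxxx ✓), payload 001101.
Byte 3: 0x90 = 10010000 (10xxxxxx ✓), payload 010000.
Concatenate: 1010001101010000 = 0xA350 (16 bits → U+A350).

U+A350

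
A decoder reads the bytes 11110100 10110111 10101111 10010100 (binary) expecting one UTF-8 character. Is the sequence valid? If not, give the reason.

Leading byte 0xF4 = 11110100 → 4-byte form.
Payload = 0x137BD4, which exceeds U+10FFFF, the maximum Unicode code point. (Leading bytes F5–FF, or F4 followed by ≥ 0x90, are invalid.)

invalid (encodes a value above U+10FFFF)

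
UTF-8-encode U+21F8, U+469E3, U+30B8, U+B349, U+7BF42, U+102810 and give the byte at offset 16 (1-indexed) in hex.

1-indexed offset 16 is 0-indexed offset 15.
U+21F8 → 3-byte form E2 87 B8 at offsets 0–2.
U+469E3 → 4-byte form F1 86 A7 A3 at offsets 3–6.
U+30B8 → 3-byte form E3 82 B8 at offsets 7–9.
U+B349 → 3-byte form EB 8D 89 at offsets 10–12.
U+7BF42 → 4-byte form F1 BB BD 82 at offsets 13–16.
Offset 15 falls in char 5's range; it's byte 3 of F1 BB BD 82 = 0xBD.

0xBD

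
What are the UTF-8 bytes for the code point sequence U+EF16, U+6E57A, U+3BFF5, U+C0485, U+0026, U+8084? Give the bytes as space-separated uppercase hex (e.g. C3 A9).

U+EF16: 3-byte form → EE BC 96.
U+6E57A: 4-byte form → F1 AE 95 BA.
U+3BFF5: 4-byte form → F0 BB BF B5.
U+C0485: 4-byte form → F3 80 92 85.
U+0026: 1-byte form → 26.
U+8084: 3-byte form → E8 82 84.
Concatenated (19 bytes): EE BC 96 F1 AE 95 BA F0 BB BF B5 F3 80 92 85 26 E8 82 84.

EE BC 96 F1 AE 95 BA F0 BB BF B5 F3 80 92 85 26 E8 82 84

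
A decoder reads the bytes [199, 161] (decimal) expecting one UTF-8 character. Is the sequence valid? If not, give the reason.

Leading byte 0xC7 = 11000111 → 2-byte form.
Continuation bytes 0xA1=10100001 all match 10xxxxxx.
Decoded value 0x1E1 is ≥ 0x80 (shortest form) and not a surrogate.

valid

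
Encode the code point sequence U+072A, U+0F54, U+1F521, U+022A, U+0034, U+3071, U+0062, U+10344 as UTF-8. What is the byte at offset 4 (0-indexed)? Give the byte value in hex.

0x94

U+072A → 2-byte form DC AA at offsets 0–1.
U+0F54 → 3-byte form E0 BD 94 at offsets 2–4.
Offset 4 falls in char 2's range; it's byte 3 of E0 BD 94 = 0x94.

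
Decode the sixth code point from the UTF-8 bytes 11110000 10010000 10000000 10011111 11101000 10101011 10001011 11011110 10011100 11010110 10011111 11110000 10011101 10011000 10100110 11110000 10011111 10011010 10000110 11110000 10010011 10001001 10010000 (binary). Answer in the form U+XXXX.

U+1F686

Offset 0: leading byte 0xF0 = 11110000 → 4-byte char #1 = F0 90 80 9F.
Offset 4: leading byte 0xE8 = 11101000 → 3-byte char #2 = E8 AB 8B.
Offset 7: leading byte 0xDE = 11011110 → 2-byte char #3 = DE 9C.
Offset 9: leading byte 0xD6 = 11010110 → 2-byte char #4 = D6 9F.
Offset 11: leading byte 0xF0 = 11110000 → 4-byte char #5 = F0 9D 98 A6.
Offset 15: leading byte 0xF0 = 11110000 → 4-byte char #6 = F0 9F 9A 86.
Leading byte 0xF0 = 11110000 matches 11110xxx → 4-byte sequence.
Byte 1: 0xF0 = 11110000, payload 000 (3 bits).
Byte 2: 0x9F = 10011111 (10xxxxxx ✓), payload 011111.
Byte 3: 0x9A = 10011010 (10xxxxxx ✓), payload 011010.
Byte 4: 0x86 = 10000110 (10xxxxxx ✓), payload 000110.
Concatenate: 000011111011010000110 = 0x1F686 (21 bits → U+1F686).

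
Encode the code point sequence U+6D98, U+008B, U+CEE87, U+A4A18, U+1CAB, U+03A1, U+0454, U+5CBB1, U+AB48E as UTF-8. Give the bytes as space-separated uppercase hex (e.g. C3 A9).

U+6D98: 3-byte form → E6 B6 98.
U+008B: 2-byte form → C2 8B.
U+CEE87: 4-byte form → F3 8E BA 87.
U+A4A18: 4-byte form → F2 A4 A8 98.
U+1CAB: 3-byte form → E1 B2 AB.
U+03A1: 2-byte form → CE A1.
U+0454: 2-byte form → D1 94.
U+5CBB1: 4-byte form → F1 9C AE B1.
U+AB48E: 4-byte form → F2 AB 92 8E.
Concatenated (28 bytes): E6 B6 98 C2 8B F3 8E BA 87 F2 A4 A8 98 E1 B2 AB CE A1 D1 94 F1 9C AE B1 F2 AB 92 8E.

E6 B6 98 C2 8B F3 8E BA 87 F2 A4 A8 98 E1 B2 AB CE A1 D1 94 F1 9C AE B1 F2 AB 92 8E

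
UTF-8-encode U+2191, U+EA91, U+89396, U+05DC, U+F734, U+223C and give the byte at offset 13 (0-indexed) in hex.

U+2191 → 3-byte form E2 86 91 at offsets 0–2.
U+EA91 → 3-byte form EE AA 91 at offsets 3–5.
U+89396 → 4-byte form F2 89 8E 96 at offsets 6–9.
U+05DC → 2-byte form D7 9C at offsets 10–11.
U+F734 → 3-byte form EF 9C B4 at offsets 12–14.
Offset 13 falls in char 5's range; it's byte 2 of EF 9C B4 = 0x9C.

0x9C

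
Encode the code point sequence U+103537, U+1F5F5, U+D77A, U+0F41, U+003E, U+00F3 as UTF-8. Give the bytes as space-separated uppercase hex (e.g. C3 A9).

U+103537: 4-byte form → F4 83 94 B7.
U+1F5F5: 4-byte form → F0 9F 97 B5.
U+D77A: 3-byte form → ED 9D BA.
U+0F41: 3-byte form → E0 BD 81.
U+003E: 1-byte form → 3E.
U+00F3: 2-byte form → C3 B3.
Concatenated (17 bytes): F4 83 94 B7 F0 9F 97 B5 ED 9D BA E0 BD 81 3E C3 B3.

F4 83 94 B7 F0 9F 97 B5 ED 9D BA E0 BD 81 3E C3 B3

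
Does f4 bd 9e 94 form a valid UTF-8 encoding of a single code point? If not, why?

Leading byte 0xF4 = 11110100 → 4-byte form.
Payload = 0x13D794, which exceeds U+10FFFF, the maximum Unicode code point. (Leading bytes F5–FF, or F4 followed by ≥ 0x90, are invalid.)

invalid (encodes a value above U+10FFFF)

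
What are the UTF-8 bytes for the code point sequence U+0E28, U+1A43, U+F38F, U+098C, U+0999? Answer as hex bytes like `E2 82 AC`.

E0 B8 A8 E1 A9 83 EF 8E 8F E0 A6 8C E0 A6 99

U+0E28: 3-byte form → E0 B8 A8.
U+1A43: 3-byte form → E1 A9 83.
U+F38F: 3-byte form → EF 8E 8F.
U+098C: 3-byte form → E0 A6 8C.
U+0999: 3-byte form → E0 A6 99.
Concatenated (15 bytes): E0 B8 A8 E1 A9 83 EF 8E 8F E0 A6 8C E0 A6 99.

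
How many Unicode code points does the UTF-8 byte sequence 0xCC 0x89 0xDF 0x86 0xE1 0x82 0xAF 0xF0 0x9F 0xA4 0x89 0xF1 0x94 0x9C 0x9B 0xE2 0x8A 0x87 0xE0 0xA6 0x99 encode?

Byte at offset 0: 0xCC = 11001100 → 2-byte char (#1). Advance 2.
Byte at offset 2: 0xDF = 11011111 → 2-byte char (#2). Advance 2.
Byte at offset 4: 0xE1 = 11100001 → 3-byte char (#3). Advance 3.
Byte at offset 7: 0xF0 = 11110000 → 4-byte char (#4). Advance 4.
Byte at offset 11: 0xF1 = 11110001 → 4-byte char (#5). Advance 4.
Byte at offset 15: 0xE2 = 11100010 → 3-byte char (#6). Advance 3.
Byte at offset 18: 0xE0 = 11100000 → 3-byte char (#7). Advance 3.
Reached end at offset 21 after 7 code points.

7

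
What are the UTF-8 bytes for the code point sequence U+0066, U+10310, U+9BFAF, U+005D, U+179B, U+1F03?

U+0066: 1-byte form → 66.
U+10310: 4-byte form → F0 90 8C 90.
U+9BFAF: 4-byte form → F2 9B BE AF.
U+005D: 1-byte form → 5D.
U+179B: 3-byte form → E1 9E 9B.
U+1F03: 3-byte form → E1 BC 83.
Concatenated (16 bytes): 66 F0 90 8C 90 F2 9B BE AF 5D E1 9E 9B E1 BC 83.

66 F0 90 8C 90 F2 9B BE AF 5D E1 9E 9B E1 BC 83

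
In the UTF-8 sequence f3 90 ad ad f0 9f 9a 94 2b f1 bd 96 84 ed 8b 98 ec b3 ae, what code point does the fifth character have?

U+D2D8

Offset 0: leading byte 0xF3 = 11110011 → 4-byte char #1 = F3 90 AD AD.
Offset 4: leading byte 0xF0 = 11110000 → 4-byte char #2 = F0 9F 9A 94.
Offset 8: leading byte 0x2B = 00101011 → 1-byte char #3 = 2B.
Offset 9: leading byte 0xF1 = 11110001 → 4-byte char #4 = F1 BD 96 84.
Offset 13: leading byte 0xED = 11101101 → 3-byte char #5 = ED 8B 98.
Leading byte 0xED = 11101101 matches 1110xxxx → 3-byte sequence.
Byte 1: 0xED = 11101101, payload 1101 (4 bits).
Byte 2: 0x8B = 10001011 (10xxxxxx ✓), payload 001011.
Byte 3: 0x98 = 10011000 (10xxxxxx ✓), payload 011000.
Concatenate: 1101001011011000 = 0xD2D8 (16 bits → U+D2D8).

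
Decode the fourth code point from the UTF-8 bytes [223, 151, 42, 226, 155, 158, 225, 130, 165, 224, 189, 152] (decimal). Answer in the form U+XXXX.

Offset 0: leading byte 0xDF = 11011111 → 2-byte char #1 = DF 97.
Offset 2: leading byte 0x2A = 00101010 → 1-byte char #2 = 2A.
Offset 3: leading byte 0xE2 = 11100010 → 3-byte char #3 = E2 9B 9E.
Offset 6: leading byte 0xE1 = 11100001 → 3-byte char #4 = E1 82 A5.
Leading byte 0xE1 = 11100001 matches 1110xxxx → 3-byte sequence.
Byte 1: 0xE1 = 11100001, payload 0001 (4 bits).
Byte 2: 0x82 = 10000010 (10xxxxxx ✓), payload 000010.
Byte 3: 0xA5 = 10100101 (10xxxxxx ✓), payload 100101.
Concatenate: 0001000010100101 = 0x10A5 (16 bits → U+10A5).

U+10A5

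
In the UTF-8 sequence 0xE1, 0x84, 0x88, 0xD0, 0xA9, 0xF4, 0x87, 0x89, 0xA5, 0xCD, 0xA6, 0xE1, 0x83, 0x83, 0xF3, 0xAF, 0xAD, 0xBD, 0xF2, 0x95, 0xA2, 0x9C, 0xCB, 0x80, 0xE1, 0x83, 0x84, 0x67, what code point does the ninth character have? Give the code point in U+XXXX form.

U+10C4

Offset 0: leading byte 0xE1 = 11100001 → 3-byte char #1 = E1 84 88.
Offset 3: leading byte 0xD0 = 11010000 → 2-byte char #2 = D0 A9.
Offset 5: leading byte 0xF4 = 11110100 → 4-byte char #3 = F4 87 89 A5.
Offset 9: leading byte 0xCD = 11001101 → 2-byte char #4 = CD A6.
Offset 11: leading byte 0xE1 = 11100001 → 3-byte char #5 = E1 83 83.
Offset 14: leading byte 0xF3 = 11110011 → 4-byte char #6 = F3 AF AD BD.
Offset 18: leading byte 0xF2 = 11110010 → 4-byte char #7 = F2 95 A2 9C.
Offset 22: leading byte 0xCB = 11001011 → 2-byte char #8 = CB 80.
Offset 24: leading byte 0xE1 = 11100001 → 3-byte char #9 = E1 83 84.
Leading byte 0xE1 = 11100001 matches 1110xxxx → 3-byte sequence.
Byte 1: 0xE1 = 11100001, payload 0001 (4 bits).
Byte 2: 0x83 = 10000011 (10xxxxxx ✓), payload 000011.
Byte 3: 0x84 = 10000100 (10xxxxxx ✓), payload 000100.
Concatenate: 0001000011000100 = 0x10C4 (16 bits → U+10C4).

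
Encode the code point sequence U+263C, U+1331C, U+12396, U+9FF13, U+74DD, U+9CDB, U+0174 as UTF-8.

E2 98 BC F0 93 8C 9C F0 92 8E 96 F2 9F BC 93 E7 93 9D E9 B3 9B C5 B4

U+263C: 3-byte form → E2 98 BC.
U+1331C: 4-byte form → F0 93 8C 9C.
U+12396: 4-byte form → F0 92 8E 96.
U+9FF13: 4-byte form → F2 9F BC 93.
U+74DD: 3-byte form → E7 93 9D.
U+9CDB: 3-byte form → E9 B3 9B.
U+0174: 2-byte form → C5 B4.
Concatenated (23 bytes): E2 98 BC F0 93 8C 9C F0 92 8E 96 F2 9F BC 93 E7 93 9D E9 B3 9B C5 B4.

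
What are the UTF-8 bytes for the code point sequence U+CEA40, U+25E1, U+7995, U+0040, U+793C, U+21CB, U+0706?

U+CEA40: 4-byte form → F3 8E A9 80.
U+25E1: 3-byte form → E2 97 A1.
U+7995: 3-byte form → E7 A6 95.
U+0040: 1-byte form → 40.
U+793C: 3-byte form → E7 A4 BC.
U+21CB: 3-byte form → E2 87 8B.
U+0706: 2-byte form → DC 86.
Concatenated (19 bytes): F3 8E A9 80 E2 97 A1 E7 A6 95 40 E7 A4 BC E2 87 8B DC 86.

F3 8E A9 80 E2 97 A1 E7 A6 95 40 E7 A4 BC E2 87 8B DC 86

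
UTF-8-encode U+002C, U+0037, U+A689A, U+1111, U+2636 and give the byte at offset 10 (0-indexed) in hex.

0x98

U+002C → 1-byte form 2C at offsets 0–0.
U+0037 → 1-byte form 37 at offsets 1–1.
U+A689A → 4-byte form F2 A6 A2 9A at offsets 2–5.
U+1111 → 3-byte form E1 84 91 at offsets 6–8.
U+2636 → 3-byte form E2 98 B6 at offsets 9–11.
Offset 10 falls in char 5's range; it's byte 2 of E2 98 B6 = 0x98.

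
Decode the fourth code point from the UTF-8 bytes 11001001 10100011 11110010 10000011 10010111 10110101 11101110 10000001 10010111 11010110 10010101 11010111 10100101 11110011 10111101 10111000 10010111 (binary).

Offset 0: leading byte 0xC9 = 11001001 → 2-byte char #1 = C9 A3.
Offset 2: leading byte 0xF2 = 11110010 → 4-byte char #2 = F2 83 97 B5.
Offset 6: leading byte 0xEE = 11101110 → 3-byte char #3 = EE 81 97.
Offset 9: leading byte 0xD6 = 11010110 → 2-byte char #4 = D6 95.
Leading byte 0xD6 = 11010110 matches 110xxxxx → 2-byte sequence.
Byte 1: 0xD6 = 11010110, payload 10110 (5 bits).
Byte 2: 0x95 = 10010101 (10xxxxxx ✓), payload 010101.
Concatenate: 10110010101 = 0x595 (11 bits → U+0595).

U+0595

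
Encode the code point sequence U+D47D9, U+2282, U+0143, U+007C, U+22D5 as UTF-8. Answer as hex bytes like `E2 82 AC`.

F3 94 9F 99 E2 8A 82 C5 83 7C E2 8B 95

U+D47D9: 4-byte form → F3 94 9F 99.
U+2282: 3-byte form → E2 8A 82.
U+0143: 2-byte form → C5 83.
U+007C: 1-byte form → 7C.
U+22D5: 3-byte form → E2 8B 95.
Concatenated (13 bytes): F3 94 9F 99 E2 8A 82 C5 83 7C E2 8B 95.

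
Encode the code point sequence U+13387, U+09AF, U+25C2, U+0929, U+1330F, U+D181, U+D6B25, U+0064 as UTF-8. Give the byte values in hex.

F0 93 8E 87 E0 A6 AF E2 97 82 E0 A4 A9 F0 93 8C 8F ED 86 81 F3 96 AC A5 64

U+13387: 4-byte form → F0 93 8E 87.
U+09AF: 3-byte form → E0 A6 AF.
U+25C2: 3-byte form → E2 97 82.
U+0929: 3-byte form → E0 A4 A9.
U+1330F: 4-byte form → F0 93 8C 8F.
U+D181: 3-byte form → ED 86 81.
U+D6B25: 4-byte form → F3 96 AC A5.
U+0064: 1-byte form → 64.
Concatenated (25 bytes): F0 93 8E 87 E0 A6 AF E2 97 82 E0 A4 A9 F0 93 8C 8F ED 86 81 F3 96 AC A5 64.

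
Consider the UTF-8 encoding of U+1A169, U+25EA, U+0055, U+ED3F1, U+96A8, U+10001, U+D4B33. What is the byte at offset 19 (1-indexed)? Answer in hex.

1-indexed offset 19 is 0-indexed offset 18.
U+1A169 → 4-byte form F0 9A 85 A9 at offsets 0–3.
U+25EA → 3-byte form E2 97 AA at offsets 4–6.
U+0055 → 1-byte form 55 at offsets 7–7.
U+ED3F1 → 4-byte form F3 AD 8F B1 at offsets 8–11.
U+96A8 → 3-byte form E9 9A A8 at offsets 12–14.
U+10001 → 4-byte form F0 90 80 81 at offsets 15–18.
Offset 18 falls in char 6's range; it's byte 4 of F0 90 80 81 = 0x81.

0x81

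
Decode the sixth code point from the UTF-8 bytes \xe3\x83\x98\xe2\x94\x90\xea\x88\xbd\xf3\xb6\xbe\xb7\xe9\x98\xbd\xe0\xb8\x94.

Offset 0: leading byte 0xE3 = 11100011 → 3-byte char #1 = E3 83 98.
Offset 3: leading byte 0xE2 = 11100010 → 3-byte char #2 = E2 94 90.
Offset 6: leading byte 0xEA = 11101010 → 3-byte char #3 = EA 88 BD.
Offset 9: leading byte 0xF3 = 11110011 → 4-byte char #4 = F3 B6 BE B7.
Offset 13: leading byte 0xE9 = 11101001 → 3-byte char #5 = E9 98 BD.
Offset 16: leading byte 0xE0 = 11100000 → 3-byte char #6 = E0 B8 94.
Leading byte 0xE0 = 11100000 matches 1110xxxx → 3-byte sequence.
Byte 1: 0xE0 = 11100000, payload 0000 (4 bits).
Byte 2: 0xB8 = 10111000 (10xxxxxx ✓), payload 111000.
Byte 3: 0x94 = 10010100 (10xxxxxx ✓), payload 010100.
Concatenate: 0000111000010100 = 0xE14 (16 bits → U+0E14).

U+0E14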